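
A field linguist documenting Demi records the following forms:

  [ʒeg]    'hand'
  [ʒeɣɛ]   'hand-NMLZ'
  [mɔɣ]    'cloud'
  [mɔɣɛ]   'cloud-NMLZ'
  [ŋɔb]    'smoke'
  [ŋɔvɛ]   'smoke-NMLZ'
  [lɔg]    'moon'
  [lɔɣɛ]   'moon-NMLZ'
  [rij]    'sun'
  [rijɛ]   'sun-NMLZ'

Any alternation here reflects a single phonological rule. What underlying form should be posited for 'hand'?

/ʒeg/

The root 'hand' surfaces as [ʒeg] and [ʒeɣɛ], with a stem-final [g] ~ [ɣ] alternation.
But 'cloud' keeps [ɣ] in both environments ([mɔɣ], [mɔɣɛ]), so there is no rule changing /ɣ/ to [g] in isolation.
So /g/ is underlying, and a rule of intervocalic spirantization — voiced stops become fricatives between vowels — gives [ɣ].
Hence 'hand' is /ʒeg/ underlyingly.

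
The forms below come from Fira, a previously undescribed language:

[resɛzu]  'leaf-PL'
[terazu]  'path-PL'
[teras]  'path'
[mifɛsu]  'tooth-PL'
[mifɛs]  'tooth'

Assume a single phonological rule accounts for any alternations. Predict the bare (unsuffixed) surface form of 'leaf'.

The stem for 'path' ends in [z] in [terazu] but [s] in [teras].
The stem 'tooth' ([mifɛsu], [mifɛs]) shows [s] unchanged in both environments, so [s] cannot be basic with [z] derived before the PL suffix.
The underlying segment must be /z/; voiced obstruents become voiceless word-finally, yielding [s] there.
The one attested form of 'leaf', [resɛzu], shows underlying /resɛz/. Applying the same rule word-finally gives [resɛs].

[resɛs]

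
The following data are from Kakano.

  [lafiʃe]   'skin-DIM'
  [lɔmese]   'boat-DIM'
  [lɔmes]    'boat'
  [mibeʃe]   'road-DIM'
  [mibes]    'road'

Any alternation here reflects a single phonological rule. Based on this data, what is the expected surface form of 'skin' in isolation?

[lafis]

The stem for 'road' ends in [ʃ] in [mibeʃe] but [s] in [mibes].
Compare 'boat', with invariant [s] in [lɔmese] and [lɔmes]: an analysis with underlying /s/ and a rule producing [ʃ] before the DIM suffix would wrongly predict alternation here too.
The alternation reflects depalatalization: palato-alveolar /ʃ/ becomes [s] when no front vowel follows. /ʃ/ is underlying.
From [lafiʃe] the stem 'skin' is /lafiʃ/; when no front vowel follows this yields [lafis].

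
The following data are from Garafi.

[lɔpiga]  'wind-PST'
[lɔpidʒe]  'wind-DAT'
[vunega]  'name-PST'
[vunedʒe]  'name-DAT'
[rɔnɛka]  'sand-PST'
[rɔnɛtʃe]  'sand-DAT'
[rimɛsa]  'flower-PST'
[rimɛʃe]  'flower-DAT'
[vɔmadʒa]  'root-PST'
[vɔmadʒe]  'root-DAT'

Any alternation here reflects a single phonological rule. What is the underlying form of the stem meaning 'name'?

/vuneg/

'name' shows [g] ~ [dʒ] at the end of the stem ([vunega] vs [vunedʒe]).
Compare 'root', with invariant [dʒ] in [vɔmadʒa] and [vɔmadʒe]: an analysis with underlying /dʒ/ and a rule producing [g] before the PST suffix would wrongly predict alternation here too.
The alternation reflects palatalization before a front vowel: /k/, /g/ and /s/ become palato-alveolar [tʃ], [dʒ] and [ʃ] before a front vowel. /g/ is underlying.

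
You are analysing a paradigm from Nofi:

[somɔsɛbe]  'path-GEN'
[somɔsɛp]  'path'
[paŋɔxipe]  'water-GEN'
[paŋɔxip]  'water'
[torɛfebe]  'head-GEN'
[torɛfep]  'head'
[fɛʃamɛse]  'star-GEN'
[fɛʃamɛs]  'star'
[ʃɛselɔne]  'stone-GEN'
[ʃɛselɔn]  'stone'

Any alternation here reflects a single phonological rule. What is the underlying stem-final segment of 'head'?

/b/

In [torɛfebe] and [torɛfep] the final segment of 'head' alternates: [b] ~ [p].
The stem 'water' ([paŋɔxipe], [paŋɔxip]) shows [p] unchanged in both environments, so [p] cannot be basic with [b] derived before the GEN suffix.
The underlying segment must be /b/; voiced obstruents become voiceless word-finally, yielding [p] there.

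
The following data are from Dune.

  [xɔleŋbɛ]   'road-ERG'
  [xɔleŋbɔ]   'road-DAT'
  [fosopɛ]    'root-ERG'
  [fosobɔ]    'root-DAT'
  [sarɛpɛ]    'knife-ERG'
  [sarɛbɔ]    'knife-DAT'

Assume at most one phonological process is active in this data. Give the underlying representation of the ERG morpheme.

/-pɛ/

The ERG suffix surfaces as [-bɛ] and [-pɛ], depending on the final segment of the stem.
The DAT suffix, which begins with [b], is invariant after every stem; so [b] is not altered by any rule here.
So the underlying form is /-pɛ/, and voiceless stops become voiced after a nasal.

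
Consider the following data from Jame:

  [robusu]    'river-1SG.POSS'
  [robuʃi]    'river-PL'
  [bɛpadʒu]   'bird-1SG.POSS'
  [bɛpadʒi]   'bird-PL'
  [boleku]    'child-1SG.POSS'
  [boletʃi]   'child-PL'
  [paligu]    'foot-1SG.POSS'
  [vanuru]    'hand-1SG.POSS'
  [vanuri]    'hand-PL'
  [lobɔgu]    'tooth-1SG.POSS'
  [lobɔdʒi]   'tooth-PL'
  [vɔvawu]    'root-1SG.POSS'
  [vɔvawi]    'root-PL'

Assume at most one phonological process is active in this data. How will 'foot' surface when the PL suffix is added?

The root 'tooth' surfaces as [lobɔgu] and [lobɔdʒi], with a stem-final [g] ~ [dʒ] alternation.
But 'bird' keeps [dʒ] in both environments ([bɛpadʒu], [bɛpadʒi]), so there is no rule changing /dʒ/ to [g] before the 1SG.POSS suffix.
So /g/ is underlying, and a rule of palatalization before a front vowel — /k/, /g/ and /s/ become palato-alveolar [tʃ], [dʒ] and [ʃ] before a front vowel — gives [dʒ].
From [paligu] the stem 'foot' is /palig/; before a front vowel this yields [palidʒi].

[palidʒi]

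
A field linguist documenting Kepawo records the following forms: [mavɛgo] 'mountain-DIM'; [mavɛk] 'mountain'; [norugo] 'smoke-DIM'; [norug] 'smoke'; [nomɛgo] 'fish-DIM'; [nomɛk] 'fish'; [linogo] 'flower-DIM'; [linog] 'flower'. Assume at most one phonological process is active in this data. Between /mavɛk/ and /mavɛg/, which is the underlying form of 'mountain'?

In [mavɛgo] and [mavɛk] the final segment of 'mountain' alternates: [g] ~ [k].
But 'flower' keeps [g] in both environments ([linogo], [linog]), so there is no rule changing /g/ to [k] in isolation.
So /k/ is underlying, and a rule of intervocalic voicing — voiceless stops become voiced between vowels — gives [g].

/mavɛk/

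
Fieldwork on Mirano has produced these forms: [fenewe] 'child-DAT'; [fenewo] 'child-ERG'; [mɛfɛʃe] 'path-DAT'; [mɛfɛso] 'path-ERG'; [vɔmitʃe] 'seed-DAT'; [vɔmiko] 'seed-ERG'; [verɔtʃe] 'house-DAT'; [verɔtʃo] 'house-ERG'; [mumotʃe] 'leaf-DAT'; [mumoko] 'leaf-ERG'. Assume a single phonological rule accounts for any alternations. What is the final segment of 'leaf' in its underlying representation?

/k/

The stem for 'leaf' ends in [tʃ] in [mumotʃe] but [k] in [mumoko].
If /tʃ/ were underlying and a rule turned it into [k] before the ERG suffix, 'house' would also alternate; but it has [tʃ] in both [verɔtʃe] and [verɔtʃo].
So /k/ is underlying, and a rule of palatalization before a front vowel — /k/ and /s/ become palato-alveolar [tʃ] and [ʃ] before a front vowel — gives [tʃ].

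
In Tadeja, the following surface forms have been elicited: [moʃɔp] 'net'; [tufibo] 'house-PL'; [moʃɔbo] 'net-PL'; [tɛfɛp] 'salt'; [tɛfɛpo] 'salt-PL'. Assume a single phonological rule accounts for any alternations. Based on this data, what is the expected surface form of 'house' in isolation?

The root 'net' surfaces as [moʃɔp] and [moʃɔbo], with a stem-final [p] ~ [b] alternation.
Compare 'salt', with invariant [p] in [tɛfɛp] and [tɛfɛpo]: an analysis with underlying /p/ and a rule producing [b] before the PL suffix would wrongly predict alternation here too.
So /b/ is underlying, and a rule of word-final obstruent devoicing — voiced obstruents become voiceless word-finally — gives [p].
The one attested form of 'house', [tufibo], shows underlying /tufib/. Applying the same rule word-finally gives [tufip].

[tufip]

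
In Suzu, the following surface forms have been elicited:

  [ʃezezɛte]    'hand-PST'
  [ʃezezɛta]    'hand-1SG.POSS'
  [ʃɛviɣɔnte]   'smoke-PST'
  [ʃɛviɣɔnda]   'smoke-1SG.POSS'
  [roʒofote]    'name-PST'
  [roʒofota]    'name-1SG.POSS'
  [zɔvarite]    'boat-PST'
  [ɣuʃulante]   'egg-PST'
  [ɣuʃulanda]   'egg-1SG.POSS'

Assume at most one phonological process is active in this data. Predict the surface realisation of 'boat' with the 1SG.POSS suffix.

The 1SG.POSS suffix surfaces as [-da] and [-ta], depending on the final segment of the stem.
The PST suffix, which begins with [t], is invariant after every stem; so [t] is not altered by any rule here.
So the underlying form is /-da/, and voiced stops become voiceless after a vowel.
After 'boat', which ends in a vowel, the suffix surfaces as [-ta], giving [zɔvarita].

[zɔvarita]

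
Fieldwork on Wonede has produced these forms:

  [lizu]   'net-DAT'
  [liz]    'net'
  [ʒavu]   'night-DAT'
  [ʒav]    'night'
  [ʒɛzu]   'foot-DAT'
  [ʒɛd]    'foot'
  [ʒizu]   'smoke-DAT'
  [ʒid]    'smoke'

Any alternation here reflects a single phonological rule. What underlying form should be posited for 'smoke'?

/ʒid/

In [ʒizu] and [ʒid] the final segment of 'smoke' alternates: [z] ~ [d].
The stem 'net' ([lizu], [liz]) shows [z] unchanged in both environments, so [z] cannot be basic with [d] derived in isolation.
Therefore /d/ is basic and [z] is derived by intervocalic spirantization (voiced stops become fricatives between vowels).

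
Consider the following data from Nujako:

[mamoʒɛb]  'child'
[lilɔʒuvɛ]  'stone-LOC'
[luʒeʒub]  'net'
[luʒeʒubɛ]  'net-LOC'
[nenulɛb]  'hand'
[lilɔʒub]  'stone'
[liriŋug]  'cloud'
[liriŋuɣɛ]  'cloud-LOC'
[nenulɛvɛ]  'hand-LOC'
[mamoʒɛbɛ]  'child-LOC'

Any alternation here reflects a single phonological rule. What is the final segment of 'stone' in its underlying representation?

/v/

The root 'stone' surfaces as [lilɔʒub] and [lilɔʒuvɛ], with a stem-final [b] ~ [v] alternation.
But 'child' keeps [b] in both environments ([mamoʒɛb], [mamoʒɛbɛ]), so there is no rule changing /b/ to [v] before the LOC suffix.
So /v/ is underlying, and a rule of word-final hardening — voiced fricatives become stops word-finally — gives [b].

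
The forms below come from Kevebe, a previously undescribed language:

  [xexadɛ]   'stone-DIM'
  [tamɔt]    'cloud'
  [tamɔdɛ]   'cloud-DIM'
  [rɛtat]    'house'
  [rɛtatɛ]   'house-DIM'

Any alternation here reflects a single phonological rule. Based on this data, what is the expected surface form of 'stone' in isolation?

[xexat]

The stem for 'cloud' ends in [t] in [tamɔt] but [d] in [tamɔdɛ].
If /t/ were underlying and a rule turned it into [d] before the DIM suffix, 'house' would also alternate; but it has [t] in both [rɛtat] and [rɛtatɛ].
The underlying segment must be /d/; voiced obstruents become voiceless word-finally, yielding [t] there.
From [xexadɛ] the stem 'stone' is /xexad/; word-finally this yields [xexat].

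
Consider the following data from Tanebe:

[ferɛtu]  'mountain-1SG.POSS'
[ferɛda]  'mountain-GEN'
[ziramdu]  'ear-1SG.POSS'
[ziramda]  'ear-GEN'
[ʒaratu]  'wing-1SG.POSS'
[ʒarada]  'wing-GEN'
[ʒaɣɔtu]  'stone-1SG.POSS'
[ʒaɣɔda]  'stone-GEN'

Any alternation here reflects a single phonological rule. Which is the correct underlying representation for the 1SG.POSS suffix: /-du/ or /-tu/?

/-tu/

The 1SG.POSS suffix surfaces as [-du] and [-tu], depending on the final segment of the stem.
By contrast the GEN suffix keeps its initial [d] throughout — that segment must be underlying.
The 1SG.POSS suffix is therefore /-tu/ underlyingly, with post-nasal voicing: voiceless stops become voiced after a nasal.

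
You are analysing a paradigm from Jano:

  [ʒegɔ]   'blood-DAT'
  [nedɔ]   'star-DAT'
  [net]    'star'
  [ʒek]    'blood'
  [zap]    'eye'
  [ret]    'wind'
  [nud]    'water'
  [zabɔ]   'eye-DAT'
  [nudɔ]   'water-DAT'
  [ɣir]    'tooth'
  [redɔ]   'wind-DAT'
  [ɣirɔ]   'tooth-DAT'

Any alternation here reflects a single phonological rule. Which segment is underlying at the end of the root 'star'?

In [net] and [nedɔ] the final segment of 'star' alternates: [t] ~ [d].
But 'water' keeps [d] in both environments ([nud], [nudɔ]), so there is no rule changing /d/ to [t] in isolation.
Therefore /t/ is basic and [d] is derived by intervocalic voicing (voiceless stops become voiced between vowels).

/t/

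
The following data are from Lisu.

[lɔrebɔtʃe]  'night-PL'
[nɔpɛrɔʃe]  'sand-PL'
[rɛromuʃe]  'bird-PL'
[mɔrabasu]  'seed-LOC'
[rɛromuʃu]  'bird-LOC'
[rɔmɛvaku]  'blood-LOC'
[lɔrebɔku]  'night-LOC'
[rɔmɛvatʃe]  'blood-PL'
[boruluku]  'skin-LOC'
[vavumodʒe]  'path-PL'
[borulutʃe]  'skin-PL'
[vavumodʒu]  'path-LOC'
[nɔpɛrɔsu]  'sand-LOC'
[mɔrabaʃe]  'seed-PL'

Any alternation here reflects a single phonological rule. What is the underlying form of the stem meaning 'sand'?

In [nɔpɛrɔʃe] and [nɔpɛrɔsu] the final segment of 'sand' alternates: [ʃ] ~ [s].
The stem 'bird' ([rɛromuʃe], [rɛromuʃu]) shows [ʃ] unchanged in both environments, so [ʃ] cannot be basic with [s] derived before the LOC suffix.
So /s/ is underlying, and a rule of palatalization before a front vowel — /k/ and /s/ become palato-alveolar [tʃ] and [ʃ] before a front vowel — gives [ʃ].

/nɔpɛrɔs/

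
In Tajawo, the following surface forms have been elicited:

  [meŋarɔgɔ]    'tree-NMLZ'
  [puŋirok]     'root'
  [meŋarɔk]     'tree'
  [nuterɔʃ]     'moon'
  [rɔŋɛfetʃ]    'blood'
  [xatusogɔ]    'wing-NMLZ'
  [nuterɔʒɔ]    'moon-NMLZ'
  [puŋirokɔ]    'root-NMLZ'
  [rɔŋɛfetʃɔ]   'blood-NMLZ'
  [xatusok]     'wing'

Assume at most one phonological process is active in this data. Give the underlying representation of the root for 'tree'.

The root 'tree' surfaces as [meŋarɔk] and [meŋarɔgɔ], with a stem-final [k] ~ [g] alternation.
If /k/ were underlying and a rule turned it into [g] before the NMLZ suffix, 'root' would also alternate; but it has [k] in both [puŋirok] and [puŋirokɔ].
The underlying segment must be /g/; voiced obstruents become voiceless word-finally, yielding [k] there.

/meŋarɔg/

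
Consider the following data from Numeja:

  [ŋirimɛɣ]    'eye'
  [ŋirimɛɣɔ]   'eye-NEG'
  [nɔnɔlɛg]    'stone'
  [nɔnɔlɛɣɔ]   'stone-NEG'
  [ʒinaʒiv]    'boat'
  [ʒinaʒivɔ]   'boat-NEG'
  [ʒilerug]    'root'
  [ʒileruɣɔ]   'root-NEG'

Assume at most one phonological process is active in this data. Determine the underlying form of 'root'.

'root' shows [g] ~ [ɣ] at the end of the stem ([ʒilerug] vs [ʒileruɣɔ]).
Compare 'eye', with invariant [ɣ] in [ŋirimɛɣ] and [ŋirimɛɣɔ]: an analysis with underlying /ɣ/ and a rule producing [g] in isolation would wrongly predict alternation here too.
So /g/ is underlying, and a rule of intervocalic spirantization — voiced stops become fricatives between vowels — gives [ɣ].

/ʒilerug/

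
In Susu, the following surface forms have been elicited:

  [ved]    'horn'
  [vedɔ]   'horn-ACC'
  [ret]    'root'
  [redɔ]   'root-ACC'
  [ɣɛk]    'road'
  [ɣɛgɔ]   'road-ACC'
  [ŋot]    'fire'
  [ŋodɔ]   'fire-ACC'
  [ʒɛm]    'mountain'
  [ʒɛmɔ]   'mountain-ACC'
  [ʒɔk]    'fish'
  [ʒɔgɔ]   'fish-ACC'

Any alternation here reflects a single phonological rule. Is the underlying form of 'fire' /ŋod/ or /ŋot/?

/ŋot/

The stem for 'fire' ends in [t] in [ŋot] but [d] in [ŋodɔ].
But 'horn' keeps [d] in both environments ([ved], [vedɔ]), so there is no rule changing /d/ to [t] in isolation.
Therefore /t/ is basic and [d] is derived by intervocalic voicing (voiceless stops become voiced between vowels).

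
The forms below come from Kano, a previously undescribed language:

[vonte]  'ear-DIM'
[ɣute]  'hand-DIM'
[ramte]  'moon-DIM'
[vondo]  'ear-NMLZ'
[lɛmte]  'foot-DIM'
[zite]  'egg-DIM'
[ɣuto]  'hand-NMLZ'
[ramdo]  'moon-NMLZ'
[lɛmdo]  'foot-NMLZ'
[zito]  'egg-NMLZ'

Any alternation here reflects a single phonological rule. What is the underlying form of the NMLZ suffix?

/-do/

The NMLZ suffix surfaces as [-do] and [-to], depending on the final segment of the stem.
By contrast the DIM suffix keeps its initial [t] throughout — that segment must be underlying.
So the underlying form is /-do/, and voiced stops become voiceless after a vowel.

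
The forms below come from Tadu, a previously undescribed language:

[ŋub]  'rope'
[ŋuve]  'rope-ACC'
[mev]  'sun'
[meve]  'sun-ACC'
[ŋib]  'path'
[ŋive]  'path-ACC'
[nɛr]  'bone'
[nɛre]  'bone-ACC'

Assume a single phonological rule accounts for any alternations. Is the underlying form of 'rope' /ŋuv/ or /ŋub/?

/ŋub/

The root 'rope' surfaces as [ŋub] and [ŋuve], with a stem-final [b] ~ [v] alternation.
The stem 'sun' ([mev], [meve]) shows [v] unchanged in both environments, so [v] cannot be basic with [b] derived in isolation.
The underlying segment must be /b/; voiced stops become fricatives between vowels, yielding [v] there.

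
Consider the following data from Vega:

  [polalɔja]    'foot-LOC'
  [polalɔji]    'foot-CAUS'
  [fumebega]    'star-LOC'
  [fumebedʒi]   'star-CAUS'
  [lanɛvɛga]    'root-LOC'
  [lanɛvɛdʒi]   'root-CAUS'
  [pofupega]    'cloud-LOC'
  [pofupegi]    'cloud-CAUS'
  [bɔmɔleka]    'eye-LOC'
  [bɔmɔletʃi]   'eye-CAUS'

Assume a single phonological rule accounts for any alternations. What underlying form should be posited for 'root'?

/lanɛvɛdʒ/

The root 'root' surfaces as [lanɛvɛga] and [lanɛvɛdʒi], with a stem-final [g] ~ [dʒ] alternation.
The stem 'cloud' ([pofupega], [pofupegi]) shows [g] unchanged in both environments, so [g] cannot be basic with [dʒ] derived before the CAUS suffix.
So /dʒ/ is underlying, and a rule of depalatalization — palato-alveolar /tʃ/ and /dʒ/ become [k] and [g] when no front vowel follows — gives [g].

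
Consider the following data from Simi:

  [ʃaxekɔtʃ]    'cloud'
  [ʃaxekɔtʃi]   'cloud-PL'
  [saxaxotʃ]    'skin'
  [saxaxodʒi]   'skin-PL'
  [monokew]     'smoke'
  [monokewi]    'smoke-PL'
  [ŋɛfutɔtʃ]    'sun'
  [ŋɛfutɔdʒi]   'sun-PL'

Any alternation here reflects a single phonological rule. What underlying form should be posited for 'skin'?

In [saxaxotʃ] and [saxaxodʒi] the final segment of 'skin' alternates: [tʃ] ~ [dʒ].
Compare 'cloud', with invariant [tʃ] in [ʃaxekɔtʃ] and [ʃaxekɔtʃi]: an analysis with underlying /tʃ/ and a rule producing [dʒ] before the PL suffix would wrongly predict alternation here too.
The alternation reflects word-final obstruent devoicing: voiced obstruents become voiceless word-finally. /dʒ/ is underlying.

/saxaxodʒ/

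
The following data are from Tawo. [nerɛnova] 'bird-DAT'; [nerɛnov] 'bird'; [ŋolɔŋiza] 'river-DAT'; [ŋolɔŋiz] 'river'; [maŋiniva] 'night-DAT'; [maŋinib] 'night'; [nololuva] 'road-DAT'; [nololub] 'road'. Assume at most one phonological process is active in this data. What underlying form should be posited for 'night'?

The stem for 'night' ends in [v] in [maŋiniva] but [b] in [maŋinib].
The stem 'bird' ([nerɛnova], [nerɛnov]) shows [v] unchanged in both environments, so [v] cannot be basic with [b] derived in isolation.
So /b/ is underlying, and a rule of intervocalic spirantization — voiced stops become fricatives between vowels — gives [v].
So 'night' = /maŋinib/.

/maŋinib/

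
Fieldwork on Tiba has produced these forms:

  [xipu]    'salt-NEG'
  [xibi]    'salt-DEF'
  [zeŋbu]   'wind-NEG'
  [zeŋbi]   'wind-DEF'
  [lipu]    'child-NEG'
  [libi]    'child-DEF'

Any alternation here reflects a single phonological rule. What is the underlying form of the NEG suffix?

/-pu/

The NEG morpheme has two allomorphs, [-bu] and [-pu].
By contrast the DEF suffix keeps its initial [b] throughout — that segment must be underlying.
So the underlying form is /-pu/, and voiceless stops become voiced after a nasal.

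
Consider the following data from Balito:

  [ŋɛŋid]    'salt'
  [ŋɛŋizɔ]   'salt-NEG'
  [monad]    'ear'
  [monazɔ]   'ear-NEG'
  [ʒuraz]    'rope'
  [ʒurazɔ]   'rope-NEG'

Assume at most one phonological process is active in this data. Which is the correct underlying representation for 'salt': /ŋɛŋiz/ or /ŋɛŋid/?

The stem for 'salt' ends in [d] in [ŋɛŋid] but [z] in [ŋɛŋizɔ].
The stem 'rope' ([ʒuraz], [ʒurazɔ]) shows [z] unchanged in both environments, so [z] cannot be basic with [d] derived in isolation.
Therefore /d/ is basic and [z] is derived by intervocalic spirantization (voiced stops become fricatives between vowels).

/ŋɛŋid/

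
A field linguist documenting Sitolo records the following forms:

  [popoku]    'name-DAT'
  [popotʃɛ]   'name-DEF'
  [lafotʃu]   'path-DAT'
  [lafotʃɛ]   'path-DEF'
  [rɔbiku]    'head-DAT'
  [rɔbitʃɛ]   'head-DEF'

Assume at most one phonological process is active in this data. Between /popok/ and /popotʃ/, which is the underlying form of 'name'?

/popok/

In [popoku] and [popotʃɛ] the final segment of 'name' alternates: [k] ~ [tʃ].
If /tʃ/ were underlying and a rule turned it into [k] before the DAT suffix, 'path' would also alternate; but it has [tʃ] in both [lafotʃu] and [lafotʃɛ].
The underlying segment must be /k/; /k/ becomes palato-alveolar [tʃ] before a front vowel, yielding [tʃ] there.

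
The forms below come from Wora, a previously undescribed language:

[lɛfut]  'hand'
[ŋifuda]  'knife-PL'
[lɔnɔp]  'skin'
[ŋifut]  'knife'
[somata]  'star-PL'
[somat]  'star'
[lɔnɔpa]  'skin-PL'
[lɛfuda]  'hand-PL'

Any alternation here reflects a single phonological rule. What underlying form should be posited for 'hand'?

/lɛfud/

The root 'hand' surfaces as [lɛfuda] and [lɛfut], with a stem-final [d] ~ [t] alternation.
Compare 'star', with invariant [t] in [somata] and [somat]: an analysis with underlying /t/ and a rule producing [d] before the PL suffix would wrongly predict alternation here too.
The underlying segment must be /d/; voiced obstruents become voiceless word-finally, yielding [t] there.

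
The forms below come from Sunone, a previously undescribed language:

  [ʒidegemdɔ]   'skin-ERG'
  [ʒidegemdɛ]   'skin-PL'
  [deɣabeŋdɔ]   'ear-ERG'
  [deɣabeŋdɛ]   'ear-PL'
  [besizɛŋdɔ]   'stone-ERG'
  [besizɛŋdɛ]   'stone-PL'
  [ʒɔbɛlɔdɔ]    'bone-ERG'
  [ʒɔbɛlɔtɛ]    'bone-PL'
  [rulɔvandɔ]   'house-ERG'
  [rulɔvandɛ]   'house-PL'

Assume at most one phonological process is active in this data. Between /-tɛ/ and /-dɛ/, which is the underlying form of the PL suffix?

The PL suffix surfaces as [-dɛ] and [-tɛ], depending on the final segment of the stem.
By contrast the ERG suffix keeps its initial [d] throughout — that segment must be underlying.
The PL suffix is therefore /-tɛ/ underlyingly, with post-nasal voicing: voiceless stops become voiced after a nasal.

/-tɛ/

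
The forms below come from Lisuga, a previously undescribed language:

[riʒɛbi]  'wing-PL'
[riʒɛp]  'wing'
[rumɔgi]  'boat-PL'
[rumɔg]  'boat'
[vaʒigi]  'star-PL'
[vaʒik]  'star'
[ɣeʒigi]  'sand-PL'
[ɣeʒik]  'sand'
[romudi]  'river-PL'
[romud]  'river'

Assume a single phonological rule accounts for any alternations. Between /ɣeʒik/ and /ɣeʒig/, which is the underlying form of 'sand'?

/ɣeʒik/

The root 'sand' surfaces as [ɣeʒigi] and [ɣeʒik], with a stem-final [g] ~ [k] alternation.
If /g/ were underlying and a rule turned it into [k] in isolation, 'boat' would also alternate; but it has [g] in both [rumɔgi] and [rumɔg].
Therefore /k/ is basic and [g] is derived by intervocalic voicing (voiceless stops become voiced between vowels).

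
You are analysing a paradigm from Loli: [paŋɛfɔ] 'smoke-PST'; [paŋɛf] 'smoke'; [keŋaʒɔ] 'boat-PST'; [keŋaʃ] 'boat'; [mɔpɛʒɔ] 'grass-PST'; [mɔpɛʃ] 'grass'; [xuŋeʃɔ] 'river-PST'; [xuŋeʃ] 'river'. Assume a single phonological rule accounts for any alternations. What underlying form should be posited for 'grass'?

'grass' shows [ʒ] ~ [ʃ] at the end of the stem ([mɔpɛʒɔ] vs [mɔpɛʃ]).
But 'river' keeps [ʃ] in both environments ([xuŋeʃɔ], [xuŋeʃ]), so there is no rule changing /ʃ/ to [ʒ] before the PST suffix.
The alternation reflects word-final obstruent devoicing: voiced obstruents become voiceless word-finally. /ʒ/ is underlying.
So 'grass' = /mɔpɛʒ/.

/mɔpɛʒ/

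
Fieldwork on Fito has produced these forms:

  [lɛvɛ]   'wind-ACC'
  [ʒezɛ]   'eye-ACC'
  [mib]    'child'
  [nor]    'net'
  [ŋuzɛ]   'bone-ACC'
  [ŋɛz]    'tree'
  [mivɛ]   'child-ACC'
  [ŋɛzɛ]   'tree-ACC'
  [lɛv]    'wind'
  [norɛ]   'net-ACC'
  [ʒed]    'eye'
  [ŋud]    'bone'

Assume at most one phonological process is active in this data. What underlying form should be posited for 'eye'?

The root 'eye' surfaces as [ʒed] and [ʒezɛ], with a stem-final [d] ~ [z] alternation.
Compare 'tree', with invariant [z] in [ŋɛz] and [ŋɛzɛ]: an analysis with underlying /z/ and a rule producing [d] in isolation would wrongly predict alternation here too.
The underlying segment must be /d/; voiced stops become fricatives between vowels, yielding [z] there.

/ʒed/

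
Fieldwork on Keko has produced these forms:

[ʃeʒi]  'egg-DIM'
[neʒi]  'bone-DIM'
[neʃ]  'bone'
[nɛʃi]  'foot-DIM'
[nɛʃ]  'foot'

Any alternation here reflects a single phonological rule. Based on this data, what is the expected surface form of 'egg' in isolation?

[ʃeʃ]

'bone' shows [ʒ] ~ [ʃ] at the end of the stem ([neʒi] vs [neʃ]).
But 'foot' keeps [ʃ] in both environments ([nɛʃi], [nɛʃ]), so there is no rule changing /ʃ/ to [ʒ] before the DIM suffix.
Therefore /ʒ/ is basic and [ʃ] is derived by word-final obstruent devoicing (voiced obstruents become voiceless word-finally).
From [ʃeʒi] the stem 'egg' is /ʃeʒ/; word-finally this yields [ʃeʃ].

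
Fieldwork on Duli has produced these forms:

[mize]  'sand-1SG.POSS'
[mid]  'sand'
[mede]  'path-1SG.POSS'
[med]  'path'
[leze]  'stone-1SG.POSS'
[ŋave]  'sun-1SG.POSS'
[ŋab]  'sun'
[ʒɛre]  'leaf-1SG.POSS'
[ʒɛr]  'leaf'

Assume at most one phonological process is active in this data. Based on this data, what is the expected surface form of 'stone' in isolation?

[led]

The stem for 'sand' ends in [z] in [mize] but [d] in [mid].
Compare 'path', with invariant [d] in [mede] and [med]: an analysis with underlying /d/ and a rule producing [z] before the 1SG.POSS suffix would wrongly predict alternation here too.
Therefore /z/ is basic and [d] is derived by word-final hardening (voiced fricatives become stops word-finally).
From [leze] the stem 'stone' is /lez/; word-finally this yields [led].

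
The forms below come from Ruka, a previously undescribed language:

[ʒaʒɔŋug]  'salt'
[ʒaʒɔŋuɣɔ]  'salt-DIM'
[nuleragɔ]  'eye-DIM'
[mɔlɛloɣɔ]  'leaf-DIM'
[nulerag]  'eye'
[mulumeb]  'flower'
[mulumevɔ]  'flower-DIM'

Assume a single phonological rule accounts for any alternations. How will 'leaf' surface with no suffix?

The stem for 'salt' ends in [g] in [ʒaʒɔŋug] but [ɣ] in [ʒaʒɔŋuɣɔ].
But 'eye' keeps [g] in both environments ([nulerag], [nuleragɔ]), so there is no rule changing /g/ to [ɣ] before the DIM suffix.
So /ɣ/ is underlying, and a rule of word-final hardening — voiced fricatives become stops word-finally — gives [g].
The one attested form of 'leaf', [mɔlɛloɣɔ], shows underlying /mɔlɛloɣ/. Applying the same rule word-finally gives [mɔlɛlog].

[mɔlɛlog]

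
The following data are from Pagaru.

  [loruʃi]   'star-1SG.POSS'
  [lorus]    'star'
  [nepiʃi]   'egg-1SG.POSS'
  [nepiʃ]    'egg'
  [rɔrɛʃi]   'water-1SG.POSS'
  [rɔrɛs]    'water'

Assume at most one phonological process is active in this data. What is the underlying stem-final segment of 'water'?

/s/

The stem for 'water' ends in [ʃ] in [rɔrɛʃi] but [s] in [rɔrɛs].
But 'egg' keeps [ʃ] in both environments ([nepiʃi], [nepiʃ]), so there is no rule changing /ʃ/ to [s] in isolation.
The underlying segment must be /s/; /s/ becomes palato-alveolar [ʃ] before a front vowel, yielding [ʃ] there.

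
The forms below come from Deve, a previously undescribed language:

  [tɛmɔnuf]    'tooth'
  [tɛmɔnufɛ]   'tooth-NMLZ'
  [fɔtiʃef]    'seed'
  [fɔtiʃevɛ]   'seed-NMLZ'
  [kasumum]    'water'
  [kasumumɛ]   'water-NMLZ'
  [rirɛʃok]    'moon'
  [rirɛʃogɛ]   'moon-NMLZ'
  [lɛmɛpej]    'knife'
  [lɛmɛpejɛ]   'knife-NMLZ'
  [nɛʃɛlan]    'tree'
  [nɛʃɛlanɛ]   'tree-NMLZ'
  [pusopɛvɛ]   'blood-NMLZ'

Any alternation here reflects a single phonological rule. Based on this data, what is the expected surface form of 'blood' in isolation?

'seed' shows [f] ~ [v] at the end of the stem ([fɔtiʃef] vs [fɔtiʃevɛ]).
But 'tooth' keeps [f] in both environments ([tɛmɔnuf], [tɛmɔnufɛ]), so there is no rule changing /f/ to [v] before the NMLZ suffix.
The underlying segment must be /v/; voiced obstruents become voiceless word-finally, yielding [f] there.
From [pusopɛvɛ] the stem 'blood' is /pusopɛv/; word-finally this yields [pusopɛf].

[pusopɛf]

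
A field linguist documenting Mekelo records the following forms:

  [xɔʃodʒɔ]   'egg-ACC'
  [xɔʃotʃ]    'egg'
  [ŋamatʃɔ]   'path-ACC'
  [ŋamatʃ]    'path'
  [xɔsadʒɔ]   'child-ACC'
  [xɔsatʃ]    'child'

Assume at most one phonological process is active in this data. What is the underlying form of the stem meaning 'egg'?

/xɔʃodʒ/

The stem for 'egg' ends in [dʒ] in [xɔʃodʒɔ] but [tʃ] in [xɔʃotʃ].
But 'path' keeps [tʃ] in both environments ([ŋamatʃɔ], [ŋamatʃ]), so there is no rule changing /tʃ/ to [dʒ] before the ACC suffix.
Therefore /dʒ/ is basic and [tʃ] is derived by word-final obstruent devoicing (voiced obstruents become voiceless word-finally).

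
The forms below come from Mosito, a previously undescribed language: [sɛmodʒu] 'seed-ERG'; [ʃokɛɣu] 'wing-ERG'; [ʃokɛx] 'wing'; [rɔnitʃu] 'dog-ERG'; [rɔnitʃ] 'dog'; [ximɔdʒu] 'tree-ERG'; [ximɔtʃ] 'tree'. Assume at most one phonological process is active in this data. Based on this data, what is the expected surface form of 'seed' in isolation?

In [ximɔdʒu] and [ximɔtʃ] the final segment of 'tree' alternates: [dʒ] ~ [tʃ].
The stem 'dog' ([rɔnitʃu], [rɔnitʃ]) shows [tʃ] unchanged in both environments, so [tʃ] cannot be basic with [dʒ] derived before the ERG suffix.
So /dʒ/ is underlying, and a rule of word-final obstruent devoicing — voiced obstruents become voiceless word-finally — gives [tʃ].
From [sɛmodʒu] the stem 'seed' is /sɛmodʒ/; word-finally this yields [sɛmotʃ].

[sɛmotʃ]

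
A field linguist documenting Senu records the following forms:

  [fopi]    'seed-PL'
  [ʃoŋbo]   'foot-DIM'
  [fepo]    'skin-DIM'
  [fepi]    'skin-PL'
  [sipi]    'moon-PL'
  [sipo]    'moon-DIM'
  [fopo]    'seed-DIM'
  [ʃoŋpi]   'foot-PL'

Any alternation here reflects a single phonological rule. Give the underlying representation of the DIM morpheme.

The DIM morpheme has two allomorphs, [-bo] and [-po].
By contrast the PL suffix keeps its initial [p] throughout — that segment must be underlying.
The DIM suffix is therefore /-bo/ underlyingly, with post-vocalic devoicing: voiced stops become voiceless after a vowel.

/-bo/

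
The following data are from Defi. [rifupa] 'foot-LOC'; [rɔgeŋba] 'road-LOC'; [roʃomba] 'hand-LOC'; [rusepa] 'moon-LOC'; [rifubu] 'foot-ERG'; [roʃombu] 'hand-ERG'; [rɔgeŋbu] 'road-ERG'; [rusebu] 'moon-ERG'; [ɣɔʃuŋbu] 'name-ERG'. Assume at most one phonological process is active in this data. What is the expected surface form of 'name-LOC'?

[ɣɔʃuŋba]

The LOC suffix surfaces as [-ba] and [-pa], depending on the final segment of the stem.
The ERG suffix, which begins with [b], is invariant after every stem; so [b] is not altered by any rule here.
So the underlying form is /-pa/, and voiceless stops become voiced after a nasal.
After 'name', which ends in a nasal, the suffix surfaces as [-ba], giving [ɣɔʃuŋba].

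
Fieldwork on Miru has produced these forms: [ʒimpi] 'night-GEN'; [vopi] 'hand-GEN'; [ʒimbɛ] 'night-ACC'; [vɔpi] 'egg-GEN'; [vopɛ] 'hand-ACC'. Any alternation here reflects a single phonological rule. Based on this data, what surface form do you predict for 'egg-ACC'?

[vɔpɛ]

The ACC suffix surfaces as [-bɛ] and [-pɛ], depending on the final segment of the stem.
By contrast the GEN suffix keeps its initial [p] throughout — that segment must be underlying.
So the underlying form is /-bɛ/, and voiced stops become voiceless after a vowel.
After 'egg', which ends in a vowel, the suffix surfaces as [-pɛ], giving [vɔpɛ].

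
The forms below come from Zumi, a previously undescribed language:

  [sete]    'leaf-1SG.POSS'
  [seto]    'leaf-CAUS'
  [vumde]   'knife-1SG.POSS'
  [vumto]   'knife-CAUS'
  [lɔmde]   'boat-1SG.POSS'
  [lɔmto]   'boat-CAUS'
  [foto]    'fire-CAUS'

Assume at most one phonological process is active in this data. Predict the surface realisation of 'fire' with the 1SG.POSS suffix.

The 1SG.POSS suffix surfaces as [-de] and [-te], depending on the final segment of the stem.
By contrast the CAUS suffix keeps its initial [t] throughout — that segment must be underlying.
So the underlying form is /-de/, and voiced stops become voiceless after a vowel.
After 'fire', which ends in a vowel, the suffix surfaces as [-te], giving [fote].

[fote]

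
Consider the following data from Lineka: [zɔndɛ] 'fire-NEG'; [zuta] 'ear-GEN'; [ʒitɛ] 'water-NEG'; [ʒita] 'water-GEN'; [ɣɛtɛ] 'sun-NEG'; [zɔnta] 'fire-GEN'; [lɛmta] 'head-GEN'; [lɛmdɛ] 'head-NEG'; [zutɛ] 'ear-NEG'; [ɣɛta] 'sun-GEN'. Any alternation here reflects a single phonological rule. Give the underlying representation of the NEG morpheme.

The NEG suffix surfaces as [-dɛ] and [-tɛ], depending on the final segment of the stem.
By contrast the GEN suffix keeps its initial [t] throughout — that segment must be underlying.
The NEG suffix is therefore /-dɛ/ underlyingly, with post-vocalic devoicing: voiced stops become voiceless after a vowel.

/-dɛ/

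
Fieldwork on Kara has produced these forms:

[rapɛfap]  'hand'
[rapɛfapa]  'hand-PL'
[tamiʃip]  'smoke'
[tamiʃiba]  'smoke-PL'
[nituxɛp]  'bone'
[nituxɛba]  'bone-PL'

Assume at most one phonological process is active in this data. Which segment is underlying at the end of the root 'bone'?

The stem for 'bone' ends in [p] in [nituxɛp] but [b] in [nituxɛba].
But 'hand' keeps [p] in both environments ([rapɛfap], [rapɛfapa]), so there is no rule changing /p/ to [b] before the PL suffix.
Therefore /b/ is basic and [p] is derived by word-final obstruent devoicing (voiced obstruents become voiceless word-finally).

/b/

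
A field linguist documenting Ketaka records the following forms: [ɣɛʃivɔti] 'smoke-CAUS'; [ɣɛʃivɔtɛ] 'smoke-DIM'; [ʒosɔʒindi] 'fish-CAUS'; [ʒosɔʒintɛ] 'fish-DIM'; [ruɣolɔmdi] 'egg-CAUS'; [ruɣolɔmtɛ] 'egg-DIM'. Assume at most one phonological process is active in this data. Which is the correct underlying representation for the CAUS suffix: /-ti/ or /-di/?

/-di/

The CAUS morpheme has two allomorphs, [-di] and [-ti].
The DIM suffix, which begins with [t], is invariant after every stem; so [t] is not altered by any rule here.
The CAUS suffix is therefore /-di/ underlyingly, with post-vocalic devoicing: voiced stops become voiceless after a vowel.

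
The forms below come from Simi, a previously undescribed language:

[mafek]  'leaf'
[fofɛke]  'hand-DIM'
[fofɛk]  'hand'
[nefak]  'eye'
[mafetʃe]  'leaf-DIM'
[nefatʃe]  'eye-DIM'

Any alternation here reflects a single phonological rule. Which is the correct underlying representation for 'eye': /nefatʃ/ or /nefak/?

/nefatʃ/

'eye' shows [k] ~ [tʃ] at the end of the stem ([nefak] vs [nefatʃe]).
The stem 'hand' ([fofɛk], [fofɛke]) shows [k] unchanged in both environments, so [k] cannot be basic with [tʃ] derived before the DIM suffix.
The alternation reflects depalatalization: palato-alveolar /tʃ/ becomes [k] when no front vowel follows. /tʃ/ is underlying.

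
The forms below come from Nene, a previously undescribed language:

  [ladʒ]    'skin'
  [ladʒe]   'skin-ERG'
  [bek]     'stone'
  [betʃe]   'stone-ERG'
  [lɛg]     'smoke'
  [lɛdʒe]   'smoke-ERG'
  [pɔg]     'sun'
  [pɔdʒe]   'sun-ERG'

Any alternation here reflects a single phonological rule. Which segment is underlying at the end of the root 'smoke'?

/g/

In [lɛg] and [lɛdʒe] the final segment of 'smoke' alternates: [g] ~ [dʒ].
But 'skin' keeps [dʒ] in both environments ([ladʒ], [ladʒe]), so there is no rule changing /dʒ/ to [g] in isolation.
So /g/ is underlying, and a rule of palatalization before a front vowel — /k/ and /g/ become palato-alveolar [tʃ] and [dʒ] before a front vowel — gives [dʒ].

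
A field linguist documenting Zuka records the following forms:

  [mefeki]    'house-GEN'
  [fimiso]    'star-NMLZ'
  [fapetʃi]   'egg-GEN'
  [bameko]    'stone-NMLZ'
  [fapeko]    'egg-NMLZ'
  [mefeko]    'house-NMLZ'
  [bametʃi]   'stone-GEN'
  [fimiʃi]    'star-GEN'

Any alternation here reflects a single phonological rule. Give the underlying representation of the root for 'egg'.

/fapetʃ/

The stem for 'egg' ends in [k] in [fapeko] but [tʃ] in [fapetʃi].
Compare 'house', with invariant [k] in [mefeko] and [mefeki]: an analysis with underlying /k/ and a rule producing [tʃ] before the GEN suffix would wrongly predict alternation here too.
The alternation reflects depalatalization: palato-alveolar /tʃ/ and /ʃ/ become [k] and [s] when no front vowel follows. /tʃ/ is underlying.
The underlying form of 'egg' is therefore /fapetʃ/.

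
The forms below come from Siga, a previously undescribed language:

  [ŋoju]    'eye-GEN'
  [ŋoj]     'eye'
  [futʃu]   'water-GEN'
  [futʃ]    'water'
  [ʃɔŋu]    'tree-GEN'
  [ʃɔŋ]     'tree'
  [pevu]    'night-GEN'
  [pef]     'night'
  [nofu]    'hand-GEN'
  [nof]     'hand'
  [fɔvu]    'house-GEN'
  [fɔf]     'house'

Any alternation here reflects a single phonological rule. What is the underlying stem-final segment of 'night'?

/v/

The root 'night' surfaces as [pevu] and [pef], with a stem-final [v] ~ [f] alternation.
But 'hand' keeps [f] in both environments ([nofu], [nof]), so there is no rule changing /f/ to [v] before the GEN suffix.
So /v/ is underlying, and a rule of word-final obstruent devoicing — voiced obstruents become voiceless word-finally — gives [f].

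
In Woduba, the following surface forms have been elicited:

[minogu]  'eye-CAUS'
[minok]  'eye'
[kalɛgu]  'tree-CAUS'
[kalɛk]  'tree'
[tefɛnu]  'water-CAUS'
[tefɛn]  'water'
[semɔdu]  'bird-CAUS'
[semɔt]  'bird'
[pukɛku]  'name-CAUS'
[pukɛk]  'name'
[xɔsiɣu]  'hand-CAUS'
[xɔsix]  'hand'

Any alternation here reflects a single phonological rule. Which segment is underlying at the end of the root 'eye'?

The root 'eye' surfaces as [minogu] and [minok], with a stem-final [g] ~ [k] alternation.
Compare 'name', with invariant [k] in [pukɛku] and [pukɛk]: an analysis with underlying /k/ and a rule producing [g] before the CAUS suffix would wrongly predict alternation here too.
The underlying segment must be /g/; voiced obstruents become voiceless word-finally, yielding [k] there.

/g/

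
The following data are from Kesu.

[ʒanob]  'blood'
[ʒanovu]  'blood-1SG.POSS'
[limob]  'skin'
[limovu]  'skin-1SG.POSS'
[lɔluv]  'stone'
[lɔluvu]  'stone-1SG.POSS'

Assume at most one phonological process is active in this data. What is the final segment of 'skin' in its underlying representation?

/b/

In [limob] and [limovu] the final segment of 'skin' alternates: [b] ~ [v].
But 'stone' keeps [v] in both environments ([lɔluv], [lɔluvu]), so there is no rule changing /v/ to [b] in isolation.
The underlying segment must be /b/; voiced stops become fricatives between vowels, yielding [v] there.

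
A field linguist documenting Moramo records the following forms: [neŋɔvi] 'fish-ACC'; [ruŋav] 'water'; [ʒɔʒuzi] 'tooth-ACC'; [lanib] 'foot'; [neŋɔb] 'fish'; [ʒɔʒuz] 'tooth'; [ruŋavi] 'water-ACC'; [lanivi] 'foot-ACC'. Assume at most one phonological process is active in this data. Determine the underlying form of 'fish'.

In [neŋɔb] and [neŋɔvi] the final segment of 'fish' alternates: [b] ~ [v].
But 'water' keeps [v] in both environments ([ruŋav], [ruŋavi]), so there is no rule changing /v/ to [b] in isolation.
The underlying segment must be /b/; voiced stops become fricatives between vowels, yielding [v] there.

/neŋɔb/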